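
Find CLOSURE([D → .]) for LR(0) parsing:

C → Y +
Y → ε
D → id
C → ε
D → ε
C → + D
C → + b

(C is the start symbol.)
To compute CLOSURE, for each item [A → α.Bβ] where B is a non-terminal, add [B → .γ] for all productions B → γ; repeat for the newly added items until nothing changes.

Start with: [D → .]
The dot is at the end, so nothing is added.

CLOSURE = { [D → .] }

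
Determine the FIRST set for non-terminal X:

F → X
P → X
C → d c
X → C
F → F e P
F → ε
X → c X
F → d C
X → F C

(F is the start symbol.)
To compute FIRST(X), examine every production with X on the left-hand side, reading each right-hand side left to right until a non-nullable symbol is reached.

FIRST sets of the other non-terminals involved (by the same procedure, iterated to a fixed point):
  FIRST(C) = { 'd' }
  FIRST(F) = { 'c', 'd', 'e', ε }

From X → C:
  - C is a non-terminal: add FIRST(C) \ {ε} = { 'd' }
    C is not nullable, so stop
From X → c X:
  - c is a terminal: add 'c' and stop
From X → F C:
  - F is a non-terminal: add FIRST(F) \ {ε} = { 'c', 'd', 'e' }
    F is nullable, so continue to the next symbol
  - C is a non-terminal: add FIRST(C) \ {ε} = { 'd' }
    C is not nullable, so stop

Collecting: FIRST(X) = { 'c', 'd', 'e' }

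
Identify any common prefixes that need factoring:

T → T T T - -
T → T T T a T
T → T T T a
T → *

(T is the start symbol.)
Yes, T has productions with common prefix 'T T T'

Left-factoring is needed when two productions for the same non-terminal
share a common prefix on the right-hand side.

Productions for T:
  T → T T T - -
  T → T T T a T
  T → T T T a
  T → *

Found common prefix 'T T T' in productions for T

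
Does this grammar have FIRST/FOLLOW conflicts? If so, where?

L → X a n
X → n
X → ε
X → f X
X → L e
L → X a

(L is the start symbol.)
A FIRST/FOLLOW conflict occurs when a non-terminal N has a nullable alternative N → β (β ⇒* ε) and another alternative N → α with FIRST(α) ∩ FOLLOW(N) ≠ ∅: on such a lookahead the parser cannot decide between expanding α and letting N vanish via β.

Nullable non-terminals: X.
FIRST sets used below: FIRST(L) = { 'a', 'f', 'n' }

X: nullable alternative(s) X → ε; FOLLOW(X) = { 'a' }
  X → n: FIRST \ {ε} = { 'n' } — disjoint from FOLLOW(X)
  X → ε: FIRST \ {ε} = { } — this is the only nullable alternative, skip
  X → f X: FIRST \ {ε} = { 'f' } — disjoint from FOLLOW(X)
  X → L e: FIRST \ {ε} = { 'a', 'f', 'n' } — overlaps FOLLOW(X) on { 'a' }: CONFLICT

L has no nullable alternative, so no FIRST/FOLLOW check is needed there.

So the grammar has 1 FIRST/FOLLOW conflict (marked CONFLICT above).

Answer: Yes. X → L e with FOLLOW(X) on { 'a' }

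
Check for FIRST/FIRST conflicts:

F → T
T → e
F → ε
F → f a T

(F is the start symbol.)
A FIRST/FIRST conflict occurs when two productions N → α and N → β for the same non-terminal have FIRST(α) ∩ FIRST(β) ≠ ∅ (with ε ∈ FIRST of a nullable right-hand side, so two nullable alternatives also conflict).

FIRST sets of the non-terminals at (or reachable through a nullable prefix from) the front of some alternative:
  FIRST(T) = { 'e' }

Productions for F:
  F → T: FIRST = { 'e' }
  F → ε: FIRST = { ε }
  F → f a T: FIRST = { 'f' }
T has only one production, so no FIRST/FIRST conflict is possible there.

All alternatives of each non-terminal have pairwise disjoint FIRST sets.

Answer: No FIRST/FIRST conflicts.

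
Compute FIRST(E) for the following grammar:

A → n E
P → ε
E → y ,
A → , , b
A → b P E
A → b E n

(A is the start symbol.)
{ 'y' }

To compute FIRST(E), examine every production with E on the left-hand side, reading each right-hand side left to right until a non-nullable symbol is reached.

From E → y ,:
  - y is a terminal: add 'y' and stop

Collecting: FIRST(E) = { 'y' }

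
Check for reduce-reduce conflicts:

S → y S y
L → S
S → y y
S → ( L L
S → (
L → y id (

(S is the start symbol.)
A reduce-reduce conflict occurs when an LR(0) state has two complete items [A → α .] and [B → β .] — both call for a reduction, and with no lookahead the parser cannot choose between them.

Augment with S' → S and build the canonical LR(0) collection (I0 = CLOSURE({[S' → . S]}), then GOTO on every symbol after a dot until no new states appear). It has 13 states:
  I0: { [S → . ( L L], [S → . (], [S → . y S y], [S → . y y], [S' → . S] }  — shift
  I1: { [L → . S], [L → . y id (], [S → ( . L L], [S → ( .], [S → . ( L L], [S → . (], [S → . y S y], [S → . y y] }  — shift, reduce
  I2: { [S' → S .] }  — accept
  I3: { [S → . ( L L], [S → . (], [S → . y S y], [S → . y y], [S → y . S y], [S → y . y] }  — shift
  I4: { [S → y S . y] }  — shift
  I5: { [S → . ( L L], [S → . (], [S → . y S y], [S → . y y], [S → y . S y], [S → y . y], [S → y y .] }  — shift, reduce
  I6: { [S → y S y .] }  — reduce
  I7: { [L → . S], [L → . y id (], [S → ( L . L], [S → . ( L L], [S → . (], [S → . y S y], [S → . y y] }  — shift
  I8: { [L → S .] }  — reduce
  I9: { [L → y . id (], [S → . ( L L], [S → . (], [S → . y S y], [S → . y y], [S → y . S y], [S → y . y] }  — shift
  I10: { [L → y id . (] }  — shift
  I11: { [L → y id ( .] }  — reduce
  I12: { [S → ( L L .] }  — reduce

No state contains more than one complete item.

Answer: No reduce-reduce conflicts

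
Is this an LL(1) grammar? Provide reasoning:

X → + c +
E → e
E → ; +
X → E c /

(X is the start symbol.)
Yes, the grammar is LL(1).

Relevant sets:
  FIRST(E) = { ';', 'e' }

For X:
  PREDICT(X → '+' c '+') = { '+' }
  PREDICT(X → E c '/') = { ';', 'e' }
For E:
  PREDICT(E → e) = { 'e' }
  PREDICT(E → ';' '+') = { ';' }

All predict sets are disjoint. The grammar IS LL(1).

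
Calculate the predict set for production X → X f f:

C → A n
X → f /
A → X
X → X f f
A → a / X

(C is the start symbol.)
{ 'f' }

PREDICT(X → X f f) = (FIRST(RHS) \ {ε}) ∪ (FOLLOW(X) if ε ∈ FIRST(RHS), i.e. RHS ⇒* ε)
FIRST(X) = { 'f' }
FIRST(X f f) = { 'f' }
ε ∉ FIRST(X f f), so FOLLOW(X) is not added.
PREDICT(X → X f f) = { 'f' }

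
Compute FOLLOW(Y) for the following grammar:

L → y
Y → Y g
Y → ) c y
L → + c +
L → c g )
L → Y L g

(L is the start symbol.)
{ ')', '+', 'c', 'g', 'y' }

To compute FOLLOW(Y), find every occurrence of Y on a right-hand side N → α Y β: add FIRST(β) \ {ε}, and if β is empty or nullable also add FOLLOW(N). Iterate to a fixed point.

In Y → Y g: Y is followed by g, add FIRST(g) \ {ε} = { 'g' }
In L → Y L g: Y is followed by L g, add FIRST(L g) \ {ε} = { ')', '+', 'c', 'y' }

Taking the union: FOLLOW(Y) = { ')', '+', 'c', 'g', 'y' }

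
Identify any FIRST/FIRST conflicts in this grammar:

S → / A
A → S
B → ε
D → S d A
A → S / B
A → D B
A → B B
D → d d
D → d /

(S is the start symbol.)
Yes. A → S / A → S '/' B on { '/' }; A → S / A → D B on { '/' }; A → S '/' B / A → D B on { '/' }; D → d d / D → d '/' on { 'd' }

A FIRST/FIRST conflict occurs when two productions N → α and N → β for the same non-terminal have FIRST(α) ∩ FIRST(β) ≠ ∅ (with ε ∈ FIRST of a nullable right-hand side, so two nullable alternatives also conflict).

FIRST sets of the non-terminals at (or reachable through a nullable prefix from) the front of some alternative:
  FIRST(S) = { '/' }
  FIRST(D) = { '/', 'd' }
  FIRST(B) = { ε }

Productions for A:
  A → S: FIRST = { '/' }
  A → S / B: FIRST = { '/' }
  A → D B: FIRST = { '/', 'd' }
  A → B B: FIRST = { ε }
Productions for D:
  D → S d A: FIRST = { '/' }
  D → d d: FIRST = { 'd' }
  D → d /: FIRST = { 'd' }
S, B have only one production, so no FIRST/FIRST conflict is possible there.

Conflict for A: A → S and A → S / B
  Overlap: { '/' }
Conflict for A: A → S and A → D B
  Overlap: { '/' }
Conflict for A: A → S / B and A → D B
  Overlap: { '/' }
Conflict for D: D → d d and D → d /
  Overlap: { 'd' }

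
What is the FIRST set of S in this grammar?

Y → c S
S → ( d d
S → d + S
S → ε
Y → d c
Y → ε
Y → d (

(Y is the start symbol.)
To compute FIRST(S), examine every production with S on the left-hand side, reading each right-hand side left to right until a non-nullable symbol is reached.

From S → ( d d:
  - '(' is a terminal: add '(' and stop
From S → d + S:
  - d is a terminal: add 'd' and stop
From S → ε:
  - ε-production, so ε ∈ FIRST(S)

Collecting: FIRST(S) = { '(', 'd', ε }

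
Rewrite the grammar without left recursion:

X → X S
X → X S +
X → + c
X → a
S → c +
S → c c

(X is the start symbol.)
X → + c X'
X → a X'
X' → S X'
X' → S + X'
X' → ε
S → c +
S → c c

X is directly left-recursive. The standard transformation for
  A → A α₁ | ... | A α_m | β₁ | ... | β_n
is
  A  → β₁ A' | ... | β_n A'
  A' → α₁ A' | ... | α_m A' | ε

X → + c becomes X → + c X'
X → a becomes X → a X'
X → X S becomes X' → S X'
X → X S + becomes X' → S + X'
Add X' → ε

Productions for other non-terminals are unchanged:
  S → c +
  S → c c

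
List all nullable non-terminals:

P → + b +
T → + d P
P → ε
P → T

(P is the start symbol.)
{ 'P' }

A non-terminal is nullable if it can derive ε (the empty string): either it has an ε-production, or it has a production whose right-hand side consists entirely of nullable non-terminals.

ε-productions: P → ε
So P is immediately nullable.
No further non-terminal can be added: every production for the remaining non-terminals contains a terminal or a non-nullable non-terminal.
Nullable = { 'P' }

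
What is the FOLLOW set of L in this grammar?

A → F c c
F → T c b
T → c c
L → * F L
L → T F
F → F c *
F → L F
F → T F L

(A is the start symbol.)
To compute FOLLOW(L), find every occurrence of L on a right-hand side N → α L β: add FIRST(β) \ {ε}, and if β is empty or nullable also add FOLLOW(N). Iterate to a fixed point.

In L → * F L: L is at the end; this adds FOLLOW(L) to itself — nothing new
In F → L F: L is followed by F, add FIRST(F) \ {ε} = { '*', 'c' }
In F → T F L: L is at the end, add FOLLOW(F)

The FOLLOW sets referred to above (computed the same way, to a fixed point):
  FOLLOW(F) = { '*', 'c' }

Taking the union: FOLLOW(L) = { '*', 'c' }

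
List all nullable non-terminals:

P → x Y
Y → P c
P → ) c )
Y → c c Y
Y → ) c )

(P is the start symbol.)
There are no ε-productions, so no non-terminal can derive ε.
No non-terminals are nullable.

Answer: None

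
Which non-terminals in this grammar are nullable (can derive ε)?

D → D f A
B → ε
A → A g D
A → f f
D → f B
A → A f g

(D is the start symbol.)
A non-terminal is nullable if it can derive ε (the empty string): either it has an ε-production, or it has a production whose right-hand side consists entirely of nullable non-terminals.

ε-productions: B → ε
So B is immediately nullable.
No further non-terminal can be added: every production for the remaining non-terminals contains a terminal or a non-nullable non-terminal.
Nullable = { 'B' }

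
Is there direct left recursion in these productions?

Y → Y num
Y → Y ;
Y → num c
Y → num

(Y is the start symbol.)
Yes, Y is left-recursive

Direct left recursion occurs when N → N α for some non-terminal N (the right-hand side begins with the left-hand side itself).

Y → Y num: LEFT RECURSIVE (starts with Y)
Y → Y ;: LEFT RECURSIVE (starts with Y)
Y → num c: starts with num
Y → num: starts with num

The grammar has direct left recursion on: Y.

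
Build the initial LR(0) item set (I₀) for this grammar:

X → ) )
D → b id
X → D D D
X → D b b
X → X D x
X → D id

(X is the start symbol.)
{ [D → . b id], [X → . ) )], [X → . D D D], [X → . D b b], [X → . D id], [X → . X D x], [X' → . X] }

First, augment the grammar with X' → X
I₀ = CLOSURE({ [X' → . X] }):
  [X' → . X] has the dot before X: add [X → . ) )], [X → . D D D], [X → . D b b], [X → . X D x], [X → . D id]
  [X → . D D D] has the dot before D: add [D → . b id]
No further items can be added.

I₀ = { [D → . b id], [X → . ) )], [X → . D D D], [X → . D b b], [X → . D id], [X → . X D x], [X' → . X] }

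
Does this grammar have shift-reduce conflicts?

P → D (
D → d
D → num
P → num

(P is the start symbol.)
A shift-reduce conflict occurs when an LR(0) state has both:
  - a complete (reduce) item [A → α .] (dot at the end), and
  - a shift item [B → β . c γ] (dot before a terminal).

Augment with P' → P and build the canonical LR(0) collection (I0 = CLOSURE({[P' → . P]}), then GOTO on every symbol after a dot until no new states appear). It has 6 states:
  I0: { [D → . d], [D → . num], [P → . D (], [P → . num], [P' → . P] }  — shift
  I1: { [P → D . (] }  — shift
  I2: { [P' → P .] }  — accept
  I3: { [D → d .] }  — reduce
  I4: { [D → num .], [P → num .] }  — 2 reduces
  I5: { [P → D ( .] }  — reduce

No state contains both a complete item and a shift item.

Answer: No shift-reduce conflicts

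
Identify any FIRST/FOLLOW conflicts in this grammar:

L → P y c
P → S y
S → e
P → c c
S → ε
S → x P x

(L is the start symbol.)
A FIRST/FOLLOW conflict occurs when a non-terminal N has a nullable alternative N → β (β ⇒* ε) and another alternative N → α with FIRST(α) ∩ FOLLOW(N) ≠ ∅: on such a lookahead the parser cannot decide between expanding α and letting N vanish via β.

Nullable non-terminals: S.

S: nullable alternative(s) S → ε; FOLLOW(S) = { 'y' }
  S → e: FIRST \ {ε} = { 'e' } — disjoint from FOLLOW(S)
  S → ε: FIRST \ {ε} = { } — this is the only nullable alternative, skip
  S → x P x: FIRST \ {ε} = { 'x' } — disjoint from FOLLOW(S)

L, P have no nullable alternative, so no FIRST/FOLLOW check is needed there.

No FIRST/FOLLOW conflicts found.

Answer: No FIRST/FOLLOW conflicts.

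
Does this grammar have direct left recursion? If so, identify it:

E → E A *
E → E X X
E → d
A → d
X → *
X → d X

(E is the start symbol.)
Direct left recursion occurs when N → N α for some non-terminal N (the right-hand side begins with the left-hand side itself).

E → E A *: LEFT RECURSIVE (starts with E)
E → E X X: LEFT RECURSIVE (starts with E)
E → d: starts with d
A → d: starts with d
X → *: starts with '*'
X → d X: starts with d

The grammar has direct left recursion on: E.

Answer: Yes, E is left-recursive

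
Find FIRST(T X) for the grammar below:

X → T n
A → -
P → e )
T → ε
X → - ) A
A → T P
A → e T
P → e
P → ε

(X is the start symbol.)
{ '-', 'n' }

FIRST sets of the non-terminals involved (from the grammar, by fixed-point iteration):
  FIRST(T) = { ε }
  FIRST(X) = { '-', 'n' }

To compute FIRST(T X), process the symbols left to right:
Symbol T is a non-terminal. Add FIRST(T) \ {ε} = { }
T is nullable (ε ∈ FIRST(T)), continue to the next symbol.
Symbol X is a non-terminal. Add FIRST(X) \ {ε} = { '-', 'n' }
X is not nullable (ε ∉ FIRST(X)), so stop here.
FIRST(T X) = { '-', 'n' }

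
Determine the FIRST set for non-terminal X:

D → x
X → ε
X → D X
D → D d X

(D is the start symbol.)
To compute FIRST(X), examine every production with X on the left-hand side, reading each right-hand side left to right until a non-nullable symbol is reached.

FIRST sets of the other non-terminals involved (by the same procedure, iterated to a fixed point):
  FIRST(D) = { 'x' }

From X → ε:
  - ε-production, so ε ∈ FIRST(X)
From X → D X:
  - D is a non-terminal: add FIRST(D) \ {ε} = { 'x' }
    D is not nullable, so stop

Collecting: FIRST(X) = { 'x', ε }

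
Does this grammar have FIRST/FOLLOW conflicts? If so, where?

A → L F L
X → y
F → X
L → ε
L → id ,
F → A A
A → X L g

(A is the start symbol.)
A FIRST/FOLLOW conflict occurs when a non-terminal N has a nullable alternative N → β (β ⇒* ε) and another alternative N → α with FIRST(α) ∩ FOLLOW(N) ≠ ∅: on such a lookahead the parser cannot decide between expanding α and letting N vanish via β.

Nullable non-terminals: L.

L: nullable alternative(s) L → ε; FOLLOW(L) = { $, 'g', 'id', 'y' }
  L → ε: FIRST \ {ε} = { } — this is the only nullable alternative, skip
  L → id ,: FIRST \ {ε} = { 'id' } — overlaps FOLLOW(L) on { 'id' }: CONFLICT

A, F, X have no nullable alternative, so no FIRST/FOLLOW check is needed there.

So the grammar has 1 FIRST/FOLLOW conflict (marked CONFLICT above).

Answer: Yes. L → id ',' with FOLLOW(L) on { 'id' }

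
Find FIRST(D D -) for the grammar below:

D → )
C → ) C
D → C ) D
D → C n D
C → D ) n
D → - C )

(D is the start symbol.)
{ ')', '-' }

FIRST sets of the non-terminals involved (from the grammar, by fixed-point iteration):
  FIRST(D) = { ')', '-' }

To compute FIRST(D D -), process the symbols left to right:
Symbol D is a non-terminal. Add FIRST(D) \ {ε} = { ')', '-' }
D is not nullable (ε ∉ FIRST(D)), so stop here.
FIRST(D D -) = { ')', '-' }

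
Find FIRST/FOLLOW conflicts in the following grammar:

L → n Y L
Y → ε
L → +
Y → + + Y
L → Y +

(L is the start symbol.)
Yes. Y → '+' '+' Y with FOLLOW(Y) on { '+' }

A FIRST/FOLLOW conflict occurs when a non-terminal N has a nullable alternative N → β (β ⇒* ε) and another alternative N → α with FIRST(α) ∩ FOLLOW(N) ≠ ∅: on such a lookahead the parser cannot decide between expanding α and letting N vanish via β.

Nullable non-terminals: Y.

Y: nullable alternative(s) Y → ε; FOLLOW(Y) = { '+', 'n' }
  Y → ε: FIRST \ {ε} = { } — this is the only nullable alternative, skip
  Y → + + Y: FIRST \ {ε} = { '+' } — overlaps FOLLOW(Y) on { '+' }: CONFLICT

L has no nullable alternative, so no FIRST/FOLLOW check is needed there.

So the grammar has 1 FIRST/FOLLOW conflict (marked CONFLICT above).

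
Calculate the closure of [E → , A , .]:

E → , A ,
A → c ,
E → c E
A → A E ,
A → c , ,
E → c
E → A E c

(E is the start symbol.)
{ [E → , A , .] }

Start with: [E → , A , .]
The dot is at the end, so nothing is added.

CLOSURE = { [E → , A , .] }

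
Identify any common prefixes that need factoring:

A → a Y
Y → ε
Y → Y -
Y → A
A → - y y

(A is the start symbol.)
Left-factoring is needed when two productions for the same non-terminal
share a common prefix on the right-hand side.

Productions for A:
  A → a Y
  A → - y y
Productions for Y:
  Y → ε
  Y → Y -
  Y → A

No common prefixes found.

Answer: No, left-factoring is not needed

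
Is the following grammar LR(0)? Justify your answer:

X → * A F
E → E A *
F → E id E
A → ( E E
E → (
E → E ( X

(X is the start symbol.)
No. Shift-reduce conflict between [F → E id E .] and [A → . ( E E]

Augment with X' → X and build the canonical LR(0) collection (I0 = CLOSURE({[X' → . X]}), then GOTO on every symbol after a dot until no new states appear). It has 17 states:
  I0: { [X → . * A F], [X' → . X] }  — shift
  I1: { [A → . ( E E], [X → * . A F] }  — shift
  I2: { [X' → X .] }  — accept
  I3: { [A → ( . E E], [E → . (], [E → . E ( X], [E → . E A *] }  — shift
  I4: { [E → . (], [E → . E ( X], [E → . E A *], [F → . E id E], [X → * A . F] }  — shift
  I5: { [E → ( .] }  — reduce
  I6: { [A → . ( E E], [E → E . ( X], [E → E . A *], [F → E . id E] }  — shift
  I7: { [X → * A F .] }  — reduce
  I8: { [A → ( . E E], [E → . (], [E → . E ( X], [E → . E A *], [E → E ( . X], [X → . * A F] }  — shift
  I9: { [E → E A . *] }  — shift
  I10: { [E → . (], [E → . E ( X], [E → . E A *], [F → E id . E] }  — shift
  I11: { [A → . ( E E], [E → E . ( X], [E → E . A *], [F → E id E .] }  — shift, reduce
  I12: { [E → E A * .] }  — reduce
  I13: { [A → ( E . E], [A → . ( E E], [E → . (], [E → . E ( X], [E → . E A *], [E → E . ( X], [E → E . A *] }  — shift
  I14: { [E → E ( X .] }  — reduce
  I15: { [A → ( . E E], [E → ( .], [E → . (], [E → . E ( X], [E → . E A *], [E → E ( . X], [X → . * A F] }  — shift, reduce
  I16: { [A → ( E E .], [A → . ( E E], [E → E . ( X], [E → E . A *] }  — shift, reduce

Conflict in state I11:
  Shift-reduce conflict between [F → E id E .] and [A → . ( E E]
So the grammar is NOT LR(0).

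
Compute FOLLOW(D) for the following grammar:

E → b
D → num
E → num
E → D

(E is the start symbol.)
{ $ }

In E → D: D is at the end, add FOLLOW(E)

The FOLLOW sets referred to above (computed the same way, to a fixed point):
  FOLLOW(E) = { $ }

Taking the union: FOLLOW(D) = { $ }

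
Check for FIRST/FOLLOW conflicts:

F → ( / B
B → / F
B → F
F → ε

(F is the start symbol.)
A FIRST/FOLLOW conflict occurs when a non-terminal N has a nullable alternative N → β (β ⇒* ε) and another alternative N → α with FIRST(α) ∩ FOLLOW(N) ≠ ∅: on such a lookahead the parser cannot decide between expanding α and letting N vanish via β.

Nullable non-terminals: B, F.
FIRST sets used below: FIRST(F) = { '(', ε }

B: nullable alternative(s) B → F; FOLLOW(B) = { $ }
  B → / F: FIRST \ {ε} = { '/' } — disjoint from FOLLOW(B)
  B → F: FIRST \ {ε} = { '(' } — this is the only nullable alternative, skip

F: nullable alternative(s) F → ε; FOLLOW(F) = { $ }
  F → ( / B: FIRST \ {ε} = { '(' } — disjoint from FOLLOW(F)
  F → ε: FIRST \ {ε} = { } — this is the only nullable alternative, skip

No FIRST/FOLLOW conflicts found.

Answer: No FIRST/FOLLOW conflicts.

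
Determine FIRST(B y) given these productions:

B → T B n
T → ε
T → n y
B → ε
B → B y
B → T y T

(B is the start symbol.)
{ 'n', 'y' }

FIRST sets of the non-terminals involved (from the grammar, by fixed-point iteration):
  FIRST(B) = { 'n', 'y', ε }

To compute FIRST(B y), process the symbols left to right:
Symbol B is a non-terminal. Add FIRST(B) \ {ε} = { 'n', 'y' }
B is nullable (ε ∈ FIRST(B)), continue to the next symbol.
Symbol y is a terminal. Add 'y' and stop.
FIRST(B y) = { 'n', 'y' }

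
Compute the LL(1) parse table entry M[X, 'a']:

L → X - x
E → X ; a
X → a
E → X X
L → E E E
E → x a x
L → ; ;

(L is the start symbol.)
To find M[X, 'a'], we find productions for X where 'a' is in the predict set (PREDICT(N → α) = (FIRST(α) \ {ε}) ∪ (FOLLOW(N) if α ⇒* ε)).

X → a: PREDICT = { 'a' }
  'a' is in predict set, so this production goes in M[X, 'a']

M[X, 'a'] = X → a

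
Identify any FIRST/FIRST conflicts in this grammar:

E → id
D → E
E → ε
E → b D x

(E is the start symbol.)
No FIRST/FIRST conflicts.

A FIRST/FIRST conflict occurs when two productions N → α and N → β for the same non-terminal have FIRST(α) ∩ FIRST(β) ≠ ∅ (with ε ∈ FIRST of a nullable right-hand side, so two nullable alternatives also conflict).

Productions for E:
  E → id: FIRST = { 'id' }
  E → ε: FIRST = { ε }
  E → b D x: FIRST = { 'b' }
D has only one production, so no FIRST/FIRST conflict is possible there.

All alternatives of each non-terminal have pairwise disjoint FIRST sets.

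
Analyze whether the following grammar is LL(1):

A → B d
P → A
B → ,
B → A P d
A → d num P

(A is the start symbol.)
A grammar is LL(1) if for each non-terminal N with multiple productions, the predict sets of those productions are pairwise disjoint, where PREDICT(N → α) = (FIRST(α) \ {ε}) ∪ (FOLLOW(N) if α ⇒* ε).

Relevant sets:
  FIRST(B) = { ',', 'd' }
  FIRST(A) = { ',', 'd' }

For A:
  PREDICT(A → B d) = { ',', 'd' }
  PREDICT(A → d num P) = { 'd' }
For B:
  PREDICT(B → ',') = { ',' }
  PREDICT(B → A P d) = { ',', 'd' }
P has a single production, so nothing to check there.

Conflict found: Predict set conflict for A: { 'd' }
The grammar is NOT LL(1).

Answer: No. Predict set conflict for A: { 'd' }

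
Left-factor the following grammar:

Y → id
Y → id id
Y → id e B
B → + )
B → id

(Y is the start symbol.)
Y → id Y'
Y' → ε
Y' → id
Y' → e B
B → + )
B → id

Left-factoring transforms A → αβ₁ | αβ₂ into A → αA' and A' → β₁ | β₂
(α is the longest common prefix among the alternatives). Repeat until
no nonterminal has two alternatives with a common prefix.

Round 1: Y has alternatives sharing prefix 'id'. Introduce Y': Y → id Y'
  Add: Y' → ε
  Add: Y' → id
  Add: Y' → e B

No remaining common prefixes — done.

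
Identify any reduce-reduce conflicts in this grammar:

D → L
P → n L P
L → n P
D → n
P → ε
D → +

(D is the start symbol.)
Yes — I4: [D → n .] vs [P → .]

A reduce-reduce conflict occurs when an LR(0) state has two complete items [A → α .] and [B → β .] — both call for a reduction, and with no lookahead the parser cannot choose between them.

Augment with D' → D and build the canonical LR(0) collection (I0 = CLOSURE({[D' → . D]}), then GOTO on every symbol after a dot until no new states appear). It has 10 states:
  I0: { [D → . +], [D → . L], [D → . n], [D' → . D], [L → . n P] }  — shift
  I1: { [D → + .] }  — reduce
  I2: { [D' → D .] }  — accept
  I3: { [D → L .] }  — reduce
  I4: { [D → n .], [L → n . P], [P → . n L P], [P → .] }  — shift, 2 reduces
  I5: { [L → n P .] }  — reduce
  I6: { [L → . n P], [P → n . L P] }  — shift
  I7: { [P → . n L P], [P → .], [P → n L . P] }  — shift, reduce
  I8: { [L → n . P], [P → . n L P], [P → .] }  — shift, reduce
  I9: { [P → n L P .] }  — reduce

I4 contains complete items [D → n .], [P → .] — reduce-reduce conflict.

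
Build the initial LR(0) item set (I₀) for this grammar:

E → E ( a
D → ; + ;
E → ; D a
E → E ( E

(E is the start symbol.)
First, augment the grammar with E' → E
I₀ = CLOSURE({ [E' → . E] }):
  [E' → . E] has the dot before E: add [E → . E ( a], [E → . ; D a], [E → . E ( E]
No further items can be added.

I₀ = { [E → . ; D a], [E → . E ( E], [E → . E ( a], [E' → . E] }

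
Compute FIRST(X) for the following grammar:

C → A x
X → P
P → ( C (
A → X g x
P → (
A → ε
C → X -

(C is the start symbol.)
FIRST sets of the other non-terminals involved (by the same procedure, iterated to a fixed point):
  FIRST(P) = { '(' }

From X → P:
  - P is a non-terminal: add FIRST(P) \ {ε} = { '(' }
    P is not nullable, so stop

Collecting: FIRST(X) = { '(' }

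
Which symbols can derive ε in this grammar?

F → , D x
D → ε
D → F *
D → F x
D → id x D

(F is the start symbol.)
ε-productions: D → ε
So D is immediately nullable.
No further non-terminal can be added: every production for the remaining non-terminals contains a terminal or a non-nullable non-terminal.
Nullable = { 'D' }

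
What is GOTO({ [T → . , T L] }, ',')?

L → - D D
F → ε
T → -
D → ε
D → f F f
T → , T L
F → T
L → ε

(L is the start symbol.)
GOTO(I, ',') = CLOSURE({ [A → αX.β] : [A → α.Xβ] ∈ I, X = ',' })

Items with dot before ',', with the dot advanced:
  [T → . , T L] → [T → , . T L]
Closure of the advanced items:
  [T → , . T L] has the dot before T: add [T → . -], [T → . , T L]

GOTO = { [T → , . T L], [T → . , T L], [T → . -] }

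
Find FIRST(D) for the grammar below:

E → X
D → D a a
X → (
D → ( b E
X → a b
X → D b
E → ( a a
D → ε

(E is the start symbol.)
From D → D a a:
  - D is the symbol being defined: contributes nothing new
    D is nullable, so continue to the next symbol
  - a is a terminal: add 'a' and stop
From D → ( b E:
  - '(' is a terminal: add '(' and stop
From D → ε:
  - ε-production, so ε ∈ FIRST(D)

Collecting: FIRST(D) = { '(', 'a', ε }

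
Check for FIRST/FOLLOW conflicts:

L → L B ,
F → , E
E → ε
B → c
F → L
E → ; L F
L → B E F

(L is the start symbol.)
No FIRST/FOLLOW conflicts.

Nullable non-terminals: E.

E: nullable alternative(s) E → ε; FOLLOW(E) = { $, ',', 'c' }
  E → ε: FIRST \ {ε} = { } — this is the only nullable alternative, skip
  E → ; L F: FIRST \ {ε} = { ';' } — disjoint from FOLLOW(E)

B, F, L have no nullable alternative, so no FIRST/FOLLOW check is needed there.

No FIRST/FOLLOW conflicts found.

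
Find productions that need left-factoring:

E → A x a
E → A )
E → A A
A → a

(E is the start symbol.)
Left-factoring is needed when two productions for the same non-terminal
share a common prefix on the right-hand side.

Productions for E:
  E → A x a
  E → A )
  E → A A

Found common prefix 'A' in productions for E

Answer: Yes, E has productions with common prefix 'A'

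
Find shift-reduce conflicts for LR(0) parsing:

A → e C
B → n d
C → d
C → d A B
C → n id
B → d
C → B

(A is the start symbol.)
Augment with A' → A and build the canonical LR(0) collection (I0 = CLOSURE({[A' → . A]}), then GOTO on every symbol after a dot until no new states appear). It has 13 states:
  I0: { [A → . e C], [A' → . A] }  — shift
  I1: { [A' → A .] }  — accept
  I2: { [A → e . C], [B → . d], [B → . n d], [C → . B], [C → . d A B], [C → . d], [C → . n id] }  — shift
  I3: { [C → B .] }  — reduce
  I4: { [A → e C .] }  — reduce
  I5: { [A → . e C], [B → d .], [C → d . A B], [C → d .] }  — shift, 2 reduces
  I6: { [B → n . d], [C → n . id] }  — shift
  I7: { [B → n d .] }  — reduce
  I8: { [C → n id .] }  — reduce
  I9: { [B → . d], [B → . n d], [C → d A . B] }  — shift
  I10: { [C → d A B .] }  — reduce
  I11: { [B → d .] }  — reduce
  I12: { [B → n . d] }  — shift

I5 contains reduce items [B → d .], [C → d .] and shift item [A → . e C] — shift-reduce conflict.

Answer: Yes — I5: [B → d .] vs [A → . e C]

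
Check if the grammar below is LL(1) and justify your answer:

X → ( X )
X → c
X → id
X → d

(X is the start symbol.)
Yes, the grammar is LL(1).

For X:
  PREDICT(X → '(' X ')') = { '(' }
  PREDICT(X → c) = { 'c' }
  PREDICT(X → id) = { 'id' }
  PREDICT(X → d) = { 'd' }

All predict sets are disjoint. The grammar IS LL(1).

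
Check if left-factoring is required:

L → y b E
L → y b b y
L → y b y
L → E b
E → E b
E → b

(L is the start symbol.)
Left-factoring is needed when two productions for the same non-terminal
share a common prefix on the right-hand side.

Productions for L:
  L → y b E
  L → y b b y
  L → y b y
  L → E b
Productions for E:
  E → E b
  E → b

Found common prefix 'y b' in productions for L

Answer: Yes, L has productions with common prefix 'y b'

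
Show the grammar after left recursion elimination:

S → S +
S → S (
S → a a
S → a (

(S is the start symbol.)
S is directly left-recursive. The standard transformation for
  A → A α₁ | ... | A α_m | β₁ | ... | β_n
is
  A  → β₁ A' | ... | β_n A'
  A' → α₁ A' | ... | α_m A' | ε

S → a a becomes S → a a S'
S → a ( becomes S → a ( S'
S → S + becomes S' → + S'
S → S ( becomes S' → ( S'
Add S' → ε

Resulting grammar:
S → a a S'
S → a ( S'
S' → + S'
S' → ( S'
S' → ε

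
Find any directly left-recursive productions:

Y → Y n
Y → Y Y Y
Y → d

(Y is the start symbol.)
Yes, Y is left-recursive

Direct left recursion occurs when N → N α for some non-terminal N (the right-hand side begins with the left-hand side itself).

Y → Y n: LEFT RECURSIVE (starts with Y)
Y → Y Y Y: LEFT RECURSIVE (starts with Y)
Y → d: starts with d

The grammar has direct left recursion on: Y.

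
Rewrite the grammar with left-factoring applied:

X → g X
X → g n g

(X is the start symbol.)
Left-factoring transforms A → αβ₁ | αβ₂ into A → αA' and A' → β₁ | β₂
(α is the longest common prefix among the alternatives). Repeat until
no nonterminal has two alternatives with a common prefix.

Round 1: X has alternatives sharing prefix 'g'. Introduce X': X → g X'
  Add: X' → X
  Add: X' → n g

No remaining common prefixes — done.

Resulting grammar:
X → g X'
X' → X
X' → n g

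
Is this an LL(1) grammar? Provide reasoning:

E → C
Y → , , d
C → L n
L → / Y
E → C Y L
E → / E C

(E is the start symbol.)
A grammar is LL(1) if for each non-terminal N with multiple productions, the predict sets of those productions are pairwise disjoint, where PREDICT(N → α) = (FIRST(α) \ {ε}) ∪ (FOLLOW(N) if α ⇒* ε).

Relevant sets:
  FIRST(C) = { '/' }

For E:
  PREDICT(E → C) = { '/' }
  PREDICT(E → C Y L) = { '/' }
  PREDICT(E → '/' E C) = { '/' }
Y, C, L have a single production, so nothing to check there.

Conflict found: Predict set conflict for E: { '/' }
The grammar is NOT LL(1).

Answer: No. Predict set conflict for E: { '/' }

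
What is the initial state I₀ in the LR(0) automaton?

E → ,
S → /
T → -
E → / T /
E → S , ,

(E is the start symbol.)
{ [E → . ,], [E → . / T /], [E → . S , ,], [E' → . E], [S → . /] }

First, augment the grammar with E' → E
I₀ = CLOSURE({ [E' → . E] }):
  [E' → . E] has the dot before E: add [E → . ,], [E → . / T /], [E → . S , ,]
  [E → . S , ,] has the dot before S: add [S → . /]
No further items can be added.

I₀ = { [E → . ,], [E → . / T /], [E → . S , ,], [E' → . E], [S → . /] }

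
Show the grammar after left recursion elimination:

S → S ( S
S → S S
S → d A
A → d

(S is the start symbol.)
S is directly left-recursive. The standard transformation for
  A → A α₁ | ... | A α_m | β₁ | ... | β_n
is
  A  → β₁ A' | ... | β_n A'
  A' → α₁ A' | ... | α_m A' | ε

S → d A becomes S → d A S'
S → S ( S becomes S' → ( S S'
S → S S becomes S' → S S'
Add S' → ε

Productions for other non-terminals are unchanged:
  A → d

Resulting grammar:
S → d A S'
S' → ( S S'
S' → S S'
S' → ε
A → d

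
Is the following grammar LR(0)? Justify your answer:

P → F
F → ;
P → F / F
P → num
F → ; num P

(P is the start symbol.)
A grammar is LR(0) if no state in the canonical LR(0) collection has:
  - both a shift item (dot before a terminal) and a complete item (shift-reduce conflict), or
  - two or more complete items (reduce-reduce conflict; the accept item [P' → P .] counts as a complete item here).

Augment with P' → P and build the canonical LR(0) collection (I0 = CLOSURE({[P' → . P]}), then GOTO on every symbol after a dot until no new states appear). It has 9 states:
  I0: { [F → . ; num P], [F → . ;], [P → . F / F], [P → . F], [P → . num], [P' → . P] }  — shift
  I1: { [F → ; . num P], [F → ; .] }  — shift, reduce
  I2: { [P → F . / F], [P → F .] }  — shift, reduce
  I3: { [P' → P .] }  — accept
  I4: { [P → num .] }  — reduce
  I5: { [F → . ; num P], [F → . ;], [P → F / . F] }  — shift
  I6: { [P → F / F .] }  — reduce
  I7: { [F → . ; num P], [F → . ;], [F → ; num . P], [P → . F / F], [P → . F], [P → . num] }  — shift
  I8: { [F → ; num P .] }  — reduce

Conflict in state I1:
  Shift-reduce conflict between [F → ; .] and [F → ; . num P]
So the grammar is NOT LR(0).

Answer: No. Shift-reduce conflict between [F → ; .] and [F → ; . num P]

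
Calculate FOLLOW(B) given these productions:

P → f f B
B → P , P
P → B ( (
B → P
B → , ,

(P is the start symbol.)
{ $, '(', ',' }

To compute FOLLOW(B), find every occurrence of B on a right-hand side N → α B β: add FIRST(β) \ {ε}, and if β is empty or nullable also add FOLLOW(N). Iterate to a fixed point.

In P → f f B: B is at the end, add FOLLOW(P)
In P → B ( (: B is followed by '(' '(', add FIRST('(' '(') \ {ε} = { '(' }

The FOLLOW sets referred to above (computed the same way, to a fixed point):
  FOLLOW(P) = { $, '(', ',' }

Taking the union: FOLLOW(B) = { $, '(', ',' }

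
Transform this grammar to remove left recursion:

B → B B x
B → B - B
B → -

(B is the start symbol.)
B is directly left-recursive. The standard transformation for
  A → A α₁ | ... | A α_m | β₁ | ... | β_n
is
  A  → β₁ A' | ... | β_n A'
  A' → α₁ A' | ... | α_m A' | ε

B → - becomes B → - B'
B → B B x becomes B' → B x B'
B → B - B becomes B' → - B B'
Add B' → ε

Resulting grammar:
B → - B'
B' → B x B'
B' → - B B'
B' → ε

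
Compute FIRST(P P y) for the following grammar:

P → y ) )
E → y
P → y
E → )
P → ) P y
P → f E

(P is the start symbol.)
{ ')', 'f', 'y' }

FIRST sets of the non-terminals involved (from the grammar, by fixed-point iteration):
  FIRST(P) = { ')', 'f', 'y' }

To compute FIRST(P P y), process the symbols left to right:
Symbol P is a non-terminal. Add FIRST(P) \ {ε} = { ')', 'f', 'y' }
P is not nullable (ε ∉ FIRST(P)), so stop here.
FIRST(P P y) = { ')', 'f', 'y' }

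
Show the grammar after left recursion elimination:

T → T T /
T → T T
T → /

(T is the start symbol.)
T is directly left-recursive. The standard transformation for
  A → A α₁ | ... | A α_m | β₁ | ... | β_n
is
  A  → β₁ A' | ... | β_n A'
  A' → α₁ A' | ... | α_m A' | ε

T → / becomes T → / T'
T → T T / becomes T' → T / T'
T → T T becomes T' → T T'
Add T' → ε

Resulting grammar:
T → / T'
T' → T / T'
T' → T T'
T' → ε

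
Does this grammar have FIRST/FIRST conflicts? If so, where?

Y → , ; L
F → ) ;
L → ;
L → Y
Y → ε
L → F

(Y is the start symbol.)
A FIRST/FIRST conflict occurs when two productions N → α and N → β for the same non-terminal have FIRST(α) ∩ FIRST(β) ≠ ∅ (with ε ∈ FIRST of a nullable right-hand side, so two nullable alternatives also conflict).

FIRST sets of the non-terminals at (or reachable through a nullable prefix from) the front of some alternative:
  FIRST(Y) = { ',', ε }
  FIRST(F) = { ')' }

Productions for Y:
  Y → , ; L: FIRST = { ',' }
  Y → ε: FIRST = { ε }
Productions for L:
  L → ;: FIRST = { ';' }
  L → Y: FIRST = { ',', ε }
  L → F: FIRST = { ')' }
F has only one production, so no FIRST/FIRST conflict is possible there.

All alternatives of each non-terminal have pairwise disjoint FIRST sets.

Answer: No FIRST/FIRST conflicts.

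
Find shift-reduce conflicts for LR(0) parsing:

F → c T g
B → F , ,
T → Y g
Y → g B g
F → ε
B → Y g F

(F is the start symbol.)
A shift-reduce conflict occurs when an LR(0) state has both:
  - a complete (reduce) item [A → α .] (dot at the end), and
  - a shift item [B → β . c γ] (dot before a terminal).

Augment with F' → F and build the canonical LR(0) collection (I0 = CLOSURE({[F' → . F]}), then GOTO on every symbol after a dot until no new states appear). It has 16 states:
  I0: { [F → . c T g], [F → .], [F' → . F] }  — shift, reduce
  I1: { [F' → F .] }  — accept
  I2: { [F → c . T g], [T → . Y g], [Y → . g B g] }  — shift
  I3: { [F → c T . g] }  — shift
  I4: { [T → Y . g] }  — shift
  I5: { [B → . F , ,], [B → . Y g F], [F → . c T g], [F → .], [Y → . g B g], [Y → g . B g] }  — shift, reduce
  I6: { [Y → g B . g] }  — shift
  I7: { [B → F . , ,] }  — shift
  I8: { [B → Y . g F] }  — shift
  I9: { [B → Y g . F], [F → . c T g], [F → .] }  — shift, reduce
  I10: { [B → Y g F .] }  — reduce
  I11: { [B → F , . ,] }  — shift
  I12: { [B → F , , .] }  — reduce
  I13: { [Y → g B g .] }  — reduce
  I14: { [T → Y g .] }  — reduce
  I15: { [F → c T g .] }  — reduce

I0 contains reduce item [F → .] and shift item [F → . c T g] — shift-reduce conflict.
I5 contains reduce item [F → .] and shift items [F → . c T g], [Y → . g B g] — shift-reduce conflict.
I9 contains reduce item [F → .] and shift item [F → . c T g] — shift-reduce conflict.

Answer: Yes — I0: [F → .] vs [F → . c T g]; I5: [F → .] vs [F → . c T g]; I9: [F → .] vs [F → . c T g]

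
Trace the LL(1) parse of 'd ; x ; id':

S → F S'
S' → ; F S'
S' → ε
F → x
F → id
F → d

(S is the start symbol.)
Stack is shown with the top on the left.

Stack     Input         Action
------------------------------
S $       d ; x ; id $  output S → F S'
F S' $    d ; x ; id $  output F → d
d S' $    d ; x ; id $  match 'd'
S' $      ; x ; id $    output S' → ; F S'
; F S' $  ; x ; id $    match ';'
F S' $    x ; id $      output F → x
x S' $    x ; id $      match 'x'
S' $      ; id $        output S' → ; F S'
; F S' $  ; id $        match ';'
F S' $    id $          output F → id
id S' $   id $          match 'id'
S' $      $             output S' → ε
$         $             accept

The string is accepted.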